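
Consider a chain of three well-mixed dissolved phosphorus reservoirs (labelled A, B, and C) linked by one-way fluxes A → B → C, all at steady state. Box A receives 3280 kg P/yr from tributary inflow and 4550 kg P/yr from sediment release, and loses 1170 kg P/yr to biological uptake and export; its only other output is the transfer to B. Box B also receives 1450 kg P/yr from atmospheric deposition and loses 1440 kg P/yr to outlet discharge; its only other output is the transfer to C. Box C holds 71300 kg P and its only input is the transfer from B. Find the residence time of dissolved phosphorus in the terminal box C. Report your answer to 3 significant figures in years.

Box A: F(A→B) = (3280 + 4550) − 1170 = 6660.0 kg P/yr.
Box B: F(B→C) = (6660.0 + 1450) − 1440 = 6670.0 kg P/yr.
Box C throughput = its input = 6670.0 kg P/yr; τ = 71300 / 6670.0 = 10.69 yr.

10.7 yr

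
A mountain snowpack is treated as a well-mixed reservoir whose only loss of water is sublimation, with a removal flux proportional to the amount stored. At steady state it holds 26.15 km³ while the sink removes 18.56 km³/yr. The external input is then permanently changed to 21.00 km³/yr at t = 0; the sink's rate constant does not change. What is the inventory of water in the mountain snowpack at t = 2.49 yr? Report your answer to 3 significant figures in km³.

τ = M₀/F₀ = 26.15/18.56 = 1.409 yr; rate constant k = 1/τ.
New steady state M_∞ = F₁/k = F₁·τ = 21.00 × 1.409 = 29.588 km³.
M(t) = M_∞ + (M₀ − M_∞)·e^(−t/τ); t/τ = 2.49/1.409 = 1.767, so e^(−t/τ) = 0.1708.
M(t) = 29.588 − 3.438 × 0.1708 = 29.001 km³.

29.0 km³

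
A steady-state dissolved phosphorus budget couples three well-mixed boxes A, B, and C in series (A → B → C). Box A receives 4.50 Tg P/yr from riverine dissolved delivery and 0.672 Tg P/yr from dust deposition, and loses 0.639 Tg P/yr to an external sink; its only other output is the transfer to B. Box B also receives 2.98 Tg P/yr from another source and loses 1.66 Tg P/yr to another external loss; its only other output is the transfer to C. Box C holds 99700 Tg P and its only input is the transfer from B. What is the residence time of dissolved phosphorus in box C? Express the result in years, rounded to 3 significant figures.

Box A: F(A→B) = (4.50 + 0.672) − 0.639 = 4.5330 Tg P/yr.
Box B: F(B→C) = (4.5330 + 2.98) − 1.66 = 5.8530 Tg P/yr.
Box C throughput = its input = 5.8530 Tg P/yr; τ = 99700 / 5.8530 = 17030 yr.

17000 yr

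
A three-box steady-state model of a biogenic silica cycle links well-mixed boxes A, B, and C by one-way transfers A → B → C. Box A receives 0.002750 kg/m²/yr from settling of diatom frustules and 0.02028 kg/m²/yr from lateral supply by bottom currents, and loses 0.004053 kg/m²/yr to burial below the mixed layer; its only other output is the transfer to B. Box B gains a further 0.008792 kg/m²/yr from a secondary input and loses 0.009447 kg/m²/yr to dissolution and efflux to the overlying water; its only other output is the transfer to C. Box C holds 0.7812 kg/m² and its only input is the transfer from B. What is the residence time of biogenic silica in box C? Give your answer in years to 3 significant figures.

Box A: F(A→B) = (0.002750 + 0.02028) − 0.004053 = 0.018977 kg/m²/yr.
Box B: F(B→C) = (0.018977 + 0.008792) − 0.009447 = 0.018322 kg/m²/yr.
Box C throughput = its input = 0.018322 kg/m²/yr; τ = 0.7812 / 0.018322 = 42.64 yr.

42.6 yr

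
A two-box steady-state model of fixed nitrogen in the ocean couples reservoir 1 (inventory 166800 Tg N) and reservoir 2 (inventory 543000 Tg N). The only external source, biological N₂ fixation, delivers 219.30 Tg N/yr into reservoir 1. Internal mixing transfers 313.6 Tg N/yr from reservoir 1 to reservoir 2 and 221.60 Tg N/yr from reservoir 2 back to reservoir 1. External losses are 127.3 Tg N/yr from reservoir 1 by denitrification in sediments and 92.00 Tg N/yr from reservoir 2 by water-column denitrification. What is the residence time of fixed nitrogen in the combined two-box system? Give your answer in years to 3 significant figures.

3240 yr

For the system as a whole, the A↔B exchange is internal and contributes nothing to the throughput; only the external sinks remove mass.
M_total = 166800 + 543000 = 709800 Tg N.
ΣF_external_out = 127.3 + 92.00 = 219.30 Tg N/yr.
τ = M_total / ΣF_ext = 709800 / 219.30 = 3237 yr.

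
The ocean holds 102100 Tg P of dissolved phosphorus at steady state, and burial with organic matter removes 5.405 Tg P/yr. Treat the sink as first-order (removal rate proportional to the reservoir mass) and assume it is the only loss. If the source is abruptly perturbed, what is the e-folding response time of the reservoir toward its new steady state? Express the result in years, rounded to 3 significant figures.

18900 yr

For a linear reservoir the response time equals the residence time τ = M/F.
τ = 102100 / 5.405 = 18890 yr.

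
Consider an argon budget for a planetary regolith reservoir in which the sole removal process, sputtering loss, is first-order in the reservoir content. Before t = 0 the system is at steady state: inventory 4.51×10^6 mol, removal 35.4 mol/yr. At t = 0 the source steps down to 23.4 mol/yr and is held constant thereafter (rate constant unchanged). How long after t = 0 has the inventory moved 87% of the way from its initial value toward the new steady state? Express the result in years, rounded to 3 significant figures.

260000 yr

τ = M₀/F₀ = 4.51×10^6/35.4 = 127400 yr.
The remaining gap fraction is e^(−t/τ); 87% covered ⇒ e^(−t/τ) = 0.130.
t = −τ ln(0.130) = 127400 × 2.040 = 259900 yr.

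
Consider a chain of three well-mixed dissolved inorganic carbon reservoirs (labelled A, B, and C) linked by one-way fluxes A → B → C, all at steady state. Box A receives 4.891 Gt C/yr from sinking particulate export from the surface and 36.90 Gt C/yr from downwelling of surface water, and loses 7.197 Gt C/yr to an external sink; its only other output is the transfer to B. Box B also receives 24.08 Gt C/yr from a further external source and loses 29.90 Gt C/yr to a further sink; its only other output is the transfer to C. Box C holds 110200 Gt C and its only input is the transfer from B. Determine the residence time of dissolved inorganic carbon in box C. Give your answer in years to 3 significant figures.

3830 yr

Box A: F(A→B) = (4.891 + 36.90) − 7.197 = 34.594 Gt C/yr.
Box B: F(B→C) = (34.594 + 24.08) − 29.90 = 28.774 Gt C/yr.
Box C throughput = its input = 28.774 Gt C/yr; τ = 110200 / 28.774 = 3830 yr.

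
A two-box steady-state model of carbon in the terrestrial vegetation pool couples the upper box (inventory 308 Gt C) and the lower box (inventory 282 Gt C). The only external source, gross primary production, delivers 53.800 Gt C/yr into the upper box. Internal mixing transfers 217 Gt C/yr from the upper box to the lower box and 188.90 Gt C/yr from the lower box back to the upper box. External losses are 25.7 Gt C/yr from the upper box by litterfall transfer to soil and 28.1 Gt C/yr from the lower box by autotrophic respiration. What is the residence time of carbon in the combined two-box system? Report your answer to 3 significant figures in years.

11.0 yr

For the system as a whole, the A↔B exchange is internal and contributes nothing to the throughput; only the external sinks remove mass.
M_total = 308 + 282 = 590.00 Gt C.
ΣF_external_out = 25.7 + 28.1 = 53.800 Gt C/yr.
τ = M_total / ΣF_ext = 590.00 / 53.800 = 10.97 yr.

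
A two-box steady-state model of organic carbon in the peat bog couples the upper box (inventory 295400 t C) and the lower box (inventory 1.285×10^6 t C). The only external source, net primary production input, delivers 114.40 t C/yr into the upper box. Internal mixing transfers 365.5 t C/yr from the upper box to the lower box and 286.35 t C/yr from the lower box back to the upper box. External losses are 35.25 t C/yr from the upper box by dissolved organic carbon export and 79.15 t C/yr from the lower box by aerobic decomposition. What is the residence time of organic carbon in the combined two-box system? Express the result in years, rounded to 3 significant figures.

13800 yr

For the system as a whole, the A↔B exchange is internal and contributes nothing to the throughput; only the external sinks remove mass.
M_total = 295400 + 1.285×10^6 = 1.5804×10^6 t C.
ΣF_external_out = 35.25 + 79.15 = 114.40 t C/yr.
τ = M_total / ΣF_ext = 1.5804×10^6 / 114.40 = 13810 yr.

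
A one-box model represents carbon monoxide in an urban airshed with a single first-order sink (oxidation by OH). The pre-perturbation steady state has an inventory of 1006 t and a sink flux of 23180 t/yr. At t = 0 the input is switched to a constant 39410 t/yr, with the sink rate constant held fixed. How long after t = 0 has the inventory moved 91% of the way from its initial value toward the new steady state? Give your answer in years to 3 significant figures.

0.105 yr

τ = M₀/F₀ = 1006/23180 = 0.04340 yr.
The remaining gap fraction is e^(−t/τ); 91% covered ⇒ e^(−t/τ) = 0.0900.
t = −τ ln(0.0900) = 0.04340 × 2.408 = 0.1045 yr.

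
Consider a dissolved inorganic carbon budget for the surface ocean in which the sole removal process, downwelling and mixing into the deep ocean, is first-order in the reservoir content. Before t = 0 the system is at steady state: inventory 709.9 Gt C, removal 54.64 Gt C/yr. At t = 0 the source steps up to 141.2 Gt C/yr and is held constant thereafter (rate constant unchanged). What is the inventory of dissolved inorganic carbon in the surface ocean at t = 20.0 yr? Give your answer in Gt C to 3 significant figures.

Residence time τ = M₀/F₀ = 12.99 yr. The eventual steady state is M_∞ = M₀·(F₁/F₀) = 709.9 × 141.2/54.64 = 1834.5 Gt C.
The anomaly ΔM(t) = M(t) − M_∞ decays as ΔM₀·e^(−t/τ) with ΔM₀ = 709.9 − 1834.5 = −1125 Gt C.
At t = 20.0 yr, e^(−t/τ) = e^(−1.539) = 0.2145, so ΔM = −241.2 Gt C and M = 1834.5 − 241.2 = 1593.3 Gt C.

1590 Gt C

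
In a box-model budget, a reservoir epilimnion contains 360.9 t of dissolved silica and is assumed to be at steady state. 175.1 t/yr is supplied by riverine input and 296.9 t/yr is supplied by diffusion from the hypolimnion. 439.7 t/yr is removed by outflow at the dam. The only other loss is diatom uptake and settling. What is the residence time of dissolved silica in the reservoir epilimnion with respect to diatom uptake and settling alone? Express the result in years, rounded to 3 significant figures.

At steady state ΣF_in = ΣF_out.
ΣF_in = 175.1 + 296.9 = 472.00 t/yr.
Diatom uptake and settling flux = ΣF_in − (439.7) = 472.00 − 439.7 = 32.30 t/yr.
τ = M / F = 360.9 / 32.30 = 11.17 yr.

11.2 yr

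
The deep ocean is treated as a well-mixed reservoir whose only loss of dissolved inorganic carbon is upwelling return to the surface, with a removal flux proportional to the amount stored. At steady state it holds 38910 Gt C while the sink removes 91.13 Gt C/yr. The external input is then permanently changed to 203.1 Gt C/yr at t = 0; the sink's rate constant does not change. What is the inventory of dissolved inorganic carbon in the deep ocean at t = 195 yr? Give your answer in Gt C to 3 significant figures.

The sink rate constant is k = F₀/M₀ = 91.13/38910 = 0.002342 yr⁻¹.
Solving dM/dt = F₁ − kM with M(0) = M₀ gives M(t) = F₁/k + (M₀ − F₁/k)·e^(−kt).
F₁/k = 203.1/0.002342 = 86718 Gt C; kt = 0.002342 × 195 = 0.4567, e^(−kt) = 0.6334.
M(195) = 86718 + (38910 − 86718) × 0.6334 = 86718 − 30280 = 56438 Gt C.

56400 Gt C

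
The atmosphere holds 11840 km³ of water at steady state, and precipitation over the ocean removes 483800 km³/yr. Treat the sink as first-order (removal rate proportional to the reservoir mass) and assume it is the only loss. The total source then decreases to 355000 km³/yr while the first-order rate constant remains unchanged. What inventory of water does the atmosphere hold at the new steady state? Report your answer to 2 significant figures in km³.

8700 km³

Rate constant k = F/M = 483800 / 11840 = 40.86 yr⁻¹.
At the new steady state, source = k·M_new ⇒ M_new = 355000 / 40.86 = 8688 km³.
(Equivalently M_new = M × F_new/F_old = 11840 × 355000/483800.)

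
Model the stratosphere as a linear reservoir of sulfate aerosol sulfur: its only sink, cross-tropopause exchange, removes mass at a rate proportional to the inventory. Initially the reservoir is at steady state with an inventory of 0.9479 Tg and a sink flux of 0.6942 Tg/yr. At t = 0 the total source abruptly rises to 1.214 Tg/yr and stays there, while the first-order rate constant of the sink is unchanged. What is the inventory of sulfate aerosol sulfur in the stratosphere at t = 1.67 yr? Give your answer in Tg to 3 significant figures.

Residence time τ = M₀/F₀ = 1.365 yr. The eventual steady state is M_∞ = M₀·(F₁/F₀) = 0.9479 × 1.214/0.6942 = 1.6577 Tg.
The anomaly ΔM(t) = M(t) − M_∞ decays as ΔM₀·e^(−t/τ) with ΔM₀ = 0.9479 − 1.6577 = −0.7098 Tg.
At t = 1.67 yr, e^(−t/τ) = e^(−1.223) = 0.2943, so ΔM = −0.2089 Tg and M = 1.6577 − 0.2089 = 1.4488 Tg.

1.45 Tg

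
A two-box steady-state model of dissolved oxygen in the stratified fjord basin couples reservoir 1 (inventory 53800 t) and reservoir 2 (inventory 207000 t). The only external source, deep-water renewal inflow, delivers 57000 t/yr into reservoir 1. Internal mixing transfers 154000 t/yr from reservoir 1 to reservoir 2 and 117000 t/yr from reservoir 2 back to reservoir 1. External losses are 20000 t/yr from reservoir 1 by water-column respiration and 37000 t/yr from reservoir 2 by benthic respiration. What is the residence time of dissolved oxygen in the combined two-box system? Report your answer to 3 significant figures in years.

Treat the two boxes together as one reservoir: the mixing fluxes between them are internal recycling, so τ = ΣM / Σ(external losses).
M_total = 53800 + 207000 = 260800 t.
ΣF_external_out = 20000 + 37000 = 57000 t/yr.
τ = M_total / ΣF_ext = 260800 / 57000 = 4.575 yr.

4.58 yr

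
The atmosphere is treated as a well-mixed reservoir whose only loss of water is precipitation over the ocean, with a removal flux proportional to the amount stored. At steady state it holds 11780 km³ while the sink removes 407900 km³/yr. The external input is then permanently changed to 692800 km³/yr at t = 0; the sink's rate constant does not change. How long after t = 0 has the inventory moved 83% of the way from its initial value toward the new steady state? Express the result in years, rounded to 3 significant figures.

τ = M₀/F₀ = 11780/407900 = 0.02888 yr.
The remaining gap fraction is e^(−t/τ); 83% covered ⇒ e^(−t/τ) = 0.170.
t = −τ ln(0.170) = 0.02888 × 1.772 = 0.05117 yr.

0.0512 yr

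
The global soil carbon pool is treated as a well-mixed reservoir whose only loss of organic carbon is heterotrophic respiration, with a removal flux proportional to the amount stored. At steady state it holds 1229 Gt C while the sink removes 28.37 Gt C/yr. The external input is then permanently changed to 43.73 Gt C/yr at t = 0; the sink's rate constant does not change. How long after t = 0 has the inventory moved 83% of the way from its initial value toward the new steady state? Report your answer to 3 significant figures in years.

τ = M₀/F₀ = 1229/28.37 = 43.32 yr.
The remaining gap fraction is e^(−t/τ); 83% covered ⇒ e^(−t/τ) = 0.170.
t = −τ ln(0.170) = 43.32 × 1.772 = 76.76 yr.

76.8 yr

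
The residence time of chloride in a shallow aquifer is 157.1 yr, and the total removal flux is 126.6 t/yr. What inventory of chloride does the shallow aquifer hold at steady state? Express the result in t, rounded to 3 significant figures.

τ = M/F ⇒ M = τ × F = 157.1 × 126.6 = 19890 t.

19900 t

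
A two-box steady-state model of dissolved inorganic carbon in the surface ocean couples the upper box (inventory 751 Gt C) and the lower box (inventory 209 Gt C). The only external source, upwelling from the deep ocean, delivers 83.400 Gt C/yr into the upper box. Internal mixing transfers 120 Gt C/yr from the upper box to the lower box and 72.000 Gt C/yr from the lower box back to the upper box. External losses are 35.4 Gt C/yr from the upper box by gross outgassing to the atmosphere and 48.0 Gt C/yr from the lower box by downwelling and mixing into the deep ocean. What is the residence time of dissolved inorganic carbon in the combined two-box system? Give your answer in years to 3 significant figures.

For the system as a whole, the A↔B exchange is internal and contributes nothing to the throughput; only the external sinks remove mass.
M_total = 751 + 209 = 960.00 Gt C.
ΣF_external_out = 35.4 + 48.0 = 83.400 Gt C/yr.
τ = M_total / ΣF_ext = 960.00 / 83.400 = 11.51 yr.

11.5 yr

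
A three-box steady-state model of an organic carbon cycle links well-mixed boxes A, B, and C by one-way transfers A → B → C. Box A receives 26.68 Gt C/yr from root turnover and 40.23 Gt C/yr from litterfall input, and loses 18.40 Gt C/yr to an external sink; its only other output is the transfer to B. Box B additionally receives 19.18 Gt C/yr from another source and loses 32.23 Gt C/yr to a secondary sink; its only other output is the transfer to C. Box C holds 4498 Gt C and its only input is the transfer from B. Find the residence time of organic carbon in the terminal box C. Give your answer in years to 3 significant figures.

Box A: F(A→B) = (26.68 + 40.23) − 18.40 = 48.510 Gt C/yr.
Box B: F(B→C) = (48.510 + 19.18) − 32.23 = 35.460 Gt C/yr.
Box C throughput = its input = 35.460 Gt C/yr; τ = 4498 / 35.460 = 126.8 yr.

127 yr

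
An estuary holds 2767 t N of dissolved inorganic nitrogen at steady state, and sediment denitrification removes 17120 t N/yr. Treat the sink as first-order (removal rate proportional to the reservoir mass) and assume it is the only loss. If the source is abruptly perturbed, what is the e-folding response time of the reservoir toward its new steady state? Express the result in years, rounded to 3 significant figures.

For a linear reservoir the response time equals the residence time τ = M/F.
τ = 2767 / 17120 = 0.1616 yr.

0.162 yr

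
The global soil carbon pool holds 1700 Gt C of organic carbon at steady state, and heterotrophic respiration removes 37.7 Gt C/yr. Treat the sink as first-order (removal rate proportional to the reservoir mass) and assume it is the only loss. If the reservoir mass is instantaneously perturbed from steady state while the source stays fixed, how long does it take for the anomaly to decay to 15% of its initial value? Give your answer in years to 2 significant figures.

For a linear reservoir the anomaly decays as exp(−t/τ) with τ = M/F = 1700/37.7 = 45.09 yr.
exp(−t/τ) = 0.15 ⇒ t = −τ ln(0.15) = 45.09 × 1.897 = 85.55 yr.

86 yr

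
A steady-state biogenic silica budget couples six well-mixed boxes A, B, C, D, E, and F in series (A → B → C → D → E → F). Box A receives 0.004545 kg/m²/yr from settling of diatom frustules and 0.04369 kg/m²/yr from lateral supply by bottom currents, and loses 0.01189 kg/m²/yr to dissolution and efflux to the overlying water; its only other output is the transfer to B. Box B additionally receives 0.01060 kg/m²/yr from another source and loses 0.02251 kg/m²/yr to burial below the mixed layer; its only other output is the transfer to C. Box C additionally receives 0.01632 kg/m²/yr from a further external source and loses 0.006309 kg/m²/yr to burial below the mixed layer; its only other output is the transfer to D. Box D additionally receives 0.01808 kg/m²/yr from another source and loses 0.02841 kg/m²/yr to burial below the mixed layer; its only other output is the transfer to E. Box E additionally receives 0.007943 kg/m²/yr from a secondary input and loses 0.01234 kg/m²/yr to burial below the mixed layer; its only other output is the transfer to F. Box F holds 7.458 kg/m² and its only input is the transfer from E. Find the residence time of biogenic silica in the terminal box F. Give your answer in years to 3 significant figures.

Box A: F(A→B) = (0.004545 + 0.04369) − 0.01189 = 0.036345 kg/m²/yr.
Box B: F(B→C) = (0.036345 + 0.01060) − 0.02251 = 0.024435 kg/m²/yr.
Box C: F(C→D) = (0.024435 + 0.01632) − 0.006309 = 0.034446 kg/m²/yr.
Box D: F(D→E) = (0.034446 + 0.01808) − 0.02841 = 0.024116 kg/m²/yr.
Box E: F(E→F) = (0.024116 + 0.007943) − 0.01234 = 0.019719 kg/m²/yr.
Box F throughput = its input = 0.019719 kg/m²/yr; τ = 7.458 / 0.019719 = 378.2 yr.

378 yr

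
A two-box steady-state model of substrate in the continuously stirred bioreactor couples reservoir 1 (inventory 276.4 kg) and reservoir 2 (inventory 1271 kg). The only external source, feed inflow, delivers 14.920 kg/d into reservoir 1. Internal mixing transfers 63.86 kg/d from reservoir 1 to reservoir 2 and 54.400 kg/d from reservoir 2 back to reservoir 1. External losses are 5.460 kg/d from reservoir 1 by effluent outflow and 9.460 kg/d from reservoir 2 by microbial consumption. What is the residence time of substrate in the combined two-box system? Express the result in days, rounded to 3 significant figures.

Treat the two boxes together as one reservoir: the mixing fluxes between them are internal recycling, so τ = ΣM / Σ(external losses).
M_total = 276.4 + 1271 = 1547.4 kg.
ΣF_external_out = 5.460 + 9.460 = 14.920 kg/d.
τ = M_total / ΣF_ext = 1547.4 / 14.920 = 103.7 d.

104 d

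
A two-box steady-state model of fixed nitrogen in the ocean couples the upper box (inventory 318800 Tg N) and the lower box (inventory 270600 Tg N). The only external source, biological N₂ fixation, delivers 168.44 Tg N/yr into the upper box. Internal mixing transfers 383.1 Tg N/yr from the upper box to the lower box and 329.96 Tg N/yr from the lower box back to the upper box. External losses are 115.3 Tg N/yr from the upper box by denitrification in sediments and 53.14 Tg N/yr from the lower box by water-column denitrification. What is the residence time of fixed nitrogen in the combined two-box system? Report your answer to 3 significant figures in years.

Treat the two boxes together as one reservoir: the mixing fluxes between them are internal recycling, so τ = ΣM / Σ(external losses).
M_total = 318800 + 270600 = 589400 Tg N.
ΣF_external_out = 115.3 + 53.14 = 168.44 Tg N/yr.
τ = M_total / ΣF_ext = 589400 / 168.44 = 3499 yr.

3500 yr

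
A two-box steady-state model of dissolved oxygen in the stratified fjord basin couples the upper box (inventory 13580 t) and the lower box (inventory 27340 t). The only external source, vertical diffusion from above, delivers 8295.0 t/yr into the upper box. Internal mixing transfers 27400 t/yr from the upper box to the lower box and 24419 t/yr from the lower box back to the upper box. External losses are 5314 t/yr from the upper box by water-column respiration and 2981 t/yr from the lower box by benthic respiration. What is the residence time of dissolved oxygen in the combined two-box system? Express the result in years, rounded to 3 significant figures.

4.93 yr

Treat the two boxes together as one reservoir: the mixing fluxes between them are internal recycling, so τ = ΣM / Σ(external losses).
M_total = 13580 + 27340 = 40920 t.
ΣF_external_out = 5314 + 2981 = 8295.0 t/yr.
τ = M_total / ΣF_ext = 40920 / 8295.0 = 4.933 yr.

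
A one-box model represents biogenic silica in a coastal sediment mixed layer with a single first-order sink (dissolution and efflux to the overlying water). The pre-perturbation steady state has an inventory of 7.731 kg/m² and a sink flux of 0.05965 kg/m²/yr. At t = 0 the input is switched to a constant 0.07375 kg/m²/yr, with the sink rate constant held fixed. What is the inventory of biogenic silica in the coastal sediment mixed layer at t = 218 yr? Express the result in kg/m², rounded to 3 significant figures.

9.22 kg/m²

τ = M₀/F₀ = 7.731/0.05965 = 129.6 yr; rate constant k = 1/τ.
New steady state M_∞ = F₁/k = F₁·τ = 0.07375 × 129.6 = 9.5584 kg/m².
M(t) = M_∞ + (M₀ − M_∞)·e^(−t/τ); t/τ = 218/129.6 = 1.682, so e^(−t/τ) = 0.1860.
M(t) = 9.5584 − 1.827 × 0.1860 = 9.2185 kg/m².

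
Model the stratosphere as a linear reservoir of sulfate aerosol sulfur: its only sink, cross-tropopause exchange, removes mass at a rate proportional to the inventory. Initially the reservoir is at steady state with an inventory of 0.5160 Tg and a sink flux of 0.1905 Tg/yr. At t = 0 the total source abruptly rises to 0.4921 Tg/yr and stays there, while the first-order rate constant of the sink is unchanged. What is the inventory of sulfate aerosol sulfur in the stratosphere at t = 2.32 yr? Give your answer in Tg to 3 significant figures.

τ = M₀/F₀ = 0.5160/0.1905 = 2.709 yr; rate constant k = 1/τ.
New steady state M_∞ = F₁/k = F₁·τ = 0.4921 × 2.709 = 1.3329 Tg.
M(t) = M_∞ + (M₀ − M_∞)·e^(−t/τ); t/τ = 2.32/2.709 = 0.8565, so e^(−t/τ) = 0.4246.
M(t) = 1.3329 − 0.8169 × 0.4246 = 0.98603 Tg.

0.986 Tg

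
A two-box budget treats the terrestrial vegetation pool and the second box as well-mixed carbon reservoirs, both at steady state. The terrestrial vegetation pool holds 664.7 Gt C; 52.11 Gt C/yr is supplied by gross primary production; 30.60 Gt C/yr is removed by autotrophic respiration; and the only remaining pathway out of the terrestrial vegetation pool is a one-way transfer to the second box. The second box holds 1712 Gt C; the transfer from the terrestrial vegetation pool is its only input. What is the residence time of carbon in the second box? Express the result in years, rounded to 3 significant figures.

79.6 yr

Balance the terrestrial vegetation pool: ΣF_in = 52.110 Gt C/yr.
Transfer to the second box = ΣF_in − (30.60) = 21.510 Gt C/yr.
At steady state the output of the second box equals its input, 21.510 Gt C/yr.
τ = M / F = 1712 / 21.510 = 79.59 yr.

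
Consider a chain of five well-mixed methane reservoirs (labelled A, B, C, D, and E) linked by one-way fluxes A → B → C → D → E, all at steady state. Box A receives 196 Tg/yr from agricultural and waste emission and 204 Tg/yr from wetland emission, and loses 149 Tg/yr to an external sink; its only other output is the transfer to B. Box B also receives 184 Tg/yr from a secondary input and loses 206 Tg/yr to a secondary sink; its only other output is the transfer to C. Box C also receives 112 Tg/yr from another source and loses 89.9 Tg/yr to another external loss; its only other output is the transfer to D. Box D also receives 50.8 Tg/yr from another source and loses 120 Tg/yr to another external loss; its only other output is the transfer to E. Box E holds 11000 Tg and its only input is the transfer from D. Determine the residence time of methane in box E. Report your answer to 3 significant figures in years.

Box A: F(A→B) = (196 + 204) − 149 = 251.00 Tg/yr.
Box B: F(B→C) = (251.00 + 184) − 206 = 229.00 Tg/yr.
Box C: F(C→D) = (229.00 + 112) − 89.9 = 251.10 Tg/yr.
Box D: F(D→E) = (251.10 + 50.8) − 120 = 181.90 Tg/yr.
Box E throughput = its input = 181.90 Tg/yr; τ = 11000 / 181.90 = 60.47 yr.

60.5 yr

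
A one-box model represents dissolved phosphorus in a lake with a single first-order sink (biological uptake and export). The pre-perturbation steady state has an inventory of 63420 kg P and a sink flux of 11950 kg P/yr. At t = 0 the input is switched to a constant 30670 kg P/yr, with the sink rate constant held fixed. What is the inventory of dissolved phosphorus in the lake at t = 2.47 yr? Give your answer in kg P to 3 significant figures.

100000 kg P

The sink rate constant is k = F₀/M₀ = 11950/63420 = 0.1884 yr⁻¹.
Solving dM/dt = F₁ − kM with M(0) = M₀ gives M(t) = F₁/k + (M₀ − F₁/k)·e^(−kt).
F₁/k = 30670/0.1884 = 162770 kg P; kt = 0.1884 × 2.47 = 0.4654, e^(−kt) = 0.6279.
M(2.47) = 162770 + (63420 − 162770) × 0.6279 = 162770 − 62380 = 100390 kg P.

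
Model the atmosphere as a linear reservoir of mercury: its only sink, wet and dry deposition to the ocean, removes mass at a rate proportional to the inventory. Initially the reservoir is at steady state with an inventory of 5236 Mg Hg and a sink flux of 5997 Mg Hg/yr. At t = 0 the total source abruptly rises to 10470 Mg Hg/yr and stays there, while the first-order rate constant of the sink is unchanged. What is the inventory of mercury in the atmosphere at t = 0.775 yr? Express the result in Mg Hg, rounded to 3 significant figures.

τ = M₀/F₀ = 5236/5997 = 0.8731 yr; rate constant k = 1/τ.
New steady state M_∞ = F₁/k = F₁·τ = 10470 × 0.8731 = 9141.4 Mg Hg.
M(t) = M_∞ + (M₀ − M_∞)·e^(−t/τ); t/τ = 0.775/0.8731 = 0.8876, so e^(−t/τ) = 0.4116.
M(t) = 9141.4 − 3905 × 0.4116 = 7533.8 Mg Hg.

7530 Mg Hg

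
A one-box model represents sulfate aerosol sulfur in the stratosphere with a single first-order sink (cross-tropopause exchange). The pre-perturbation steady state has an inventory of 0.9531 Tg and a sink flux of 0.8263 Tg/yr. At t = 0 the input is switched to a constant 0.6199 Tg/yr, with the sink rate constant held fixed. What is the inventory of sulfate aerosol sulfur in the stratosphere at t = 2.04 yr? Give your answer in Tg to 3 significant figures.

The sink rate constant is k = F₀/M₀ = 0.8263/0.9531 = 0.8670 yr⁻¹.
Solving dM/dt = F₁ − kM with M(0) = M₀ gives M(t) = F₁/k + (M₀ − F₁/k)·e^(−kt).
F₁/k = 0.6199/0.8670 = 0.71503 Tg; kt = 0.8670 × 2.04 = 1.769, e^(−kt) = 0.1706.
M(2.04) = 0.71503 + (0.9531 − 0.71503) × 0.1706 = 0.71503 + 0.04061 = 0.75564 Tg.

0.756 Tg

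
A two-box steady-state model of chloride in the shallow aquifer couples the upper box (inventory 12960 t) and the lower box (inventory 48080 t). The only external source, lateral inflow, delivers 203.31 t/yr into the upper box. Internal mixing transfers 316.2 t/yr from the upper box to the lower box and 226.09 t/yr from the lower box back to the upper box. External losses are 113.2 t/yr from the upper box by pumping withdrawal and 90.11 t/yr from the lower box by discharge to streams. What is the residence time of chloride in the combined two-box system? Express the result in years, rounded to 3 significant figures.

300 yr

Residence time in the combined system uses the total inventory and the total *external* removal — internal exchanges between the two boxes cancel.
M_total = 12960 + 48080 = 61040 t.
ΣF_external_out = 113.2 + 90.11 = 203.31 t/yr.
τ = M_total / ΣF_ext = 61040 / 203.31 = 300.2 yr.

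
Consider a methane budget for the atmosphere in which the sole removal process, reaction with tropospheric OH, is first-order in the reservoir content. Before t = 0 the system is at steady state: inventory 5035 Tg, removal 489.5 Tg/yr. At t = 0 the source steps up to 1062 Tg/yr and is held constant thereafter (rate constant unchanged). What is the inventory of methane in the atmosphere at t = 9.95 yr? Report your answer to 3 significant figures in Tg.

8690 Tg

Residence time τ = M₀/F₀ = 10.29 yr. The eventual steady state is M_∞ = M₀·(F₁/F₀) = 5035 × 1062/489.5 = 10924 Tg.
The anomaly ΔM(t) = M(t) − M_∞ decays as ΔM₀·e^(−t/τ) with ΔM₀ = 5035 − 10924 = −5889 Tg.
At t = 9.95 yr, e^(−t/τ) = e^(−0.9673) = 0.3801, so ΔM = −2238 Tg and M = 10924 − 2238 = 8685.5 Tg.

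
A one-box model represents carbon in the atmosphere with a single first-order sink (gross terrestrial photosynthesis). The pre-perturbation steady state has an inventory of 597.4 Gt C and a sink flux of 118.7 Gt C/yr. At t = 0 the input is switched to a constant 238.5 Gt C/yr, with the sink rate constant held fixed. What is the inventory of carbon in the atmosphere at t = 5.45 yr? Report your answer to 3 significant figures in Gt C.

996 Gt C

The sink rate constant is k = F₀/M₀ = 118.7/597.4 = 0.1987 yr⁻¹.
Solving dM/dt = F₁ − kM with M(0) = M₀ gives M(t) = F₁/k + (M₀ − F₁/k)·e^(−kt).
F₁/k = 238.5/0.1987 = 1200.3 Gt C; kt = 0.1987 × 5.45 = 1.083, e^(−kt) = 0.3386.
M(5.45) = 1200.3 + (597.4 − 1200.3) × 0.3386 = 1200.3 − 204.2 = 996.17 Gt C.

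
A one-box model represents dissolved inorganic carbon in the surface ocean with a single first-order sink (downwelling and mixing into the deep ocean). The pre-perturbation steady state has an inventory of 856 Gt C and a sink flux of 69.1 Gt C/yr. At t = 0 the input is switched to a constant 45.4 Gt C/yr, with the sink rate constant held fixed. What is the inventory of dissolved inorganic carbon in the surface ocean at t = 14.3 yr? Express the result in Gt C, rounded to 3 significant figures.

Residence time τ = M₀/F₀ = 12.39 yr. The eventual steady state is M_∞ = M₀·(F₁/F₀) = 856 × 45.4/69.1 = 562.41 Gt C.
The anomaly ΔM(t) = M(t) − M_∞ decays as ΔM₀·e^(−t/τ) with ΔM₀ = 856 − 562.41 = 293.6 Gt C.
At t = 14.3 yr, e^(−t/τ) = e^(−1.154) = 0.3153, so ΔM = 92.56 Gt C and M = 562.41 + 92.56 = 654.97 Gt C.

655 Gt C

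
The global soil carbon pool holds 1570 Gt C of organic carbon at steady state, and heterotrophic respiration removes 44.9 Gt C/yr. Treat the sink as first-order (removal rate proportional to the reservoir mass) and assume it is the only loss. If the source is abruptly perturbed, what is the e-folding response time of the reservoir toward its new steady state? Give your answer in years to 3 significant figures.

For a linear reservoir the response time equals the residence time τ = M/F.
τ = 1570 / 44.9 = 34.97 yr.

35.0 yr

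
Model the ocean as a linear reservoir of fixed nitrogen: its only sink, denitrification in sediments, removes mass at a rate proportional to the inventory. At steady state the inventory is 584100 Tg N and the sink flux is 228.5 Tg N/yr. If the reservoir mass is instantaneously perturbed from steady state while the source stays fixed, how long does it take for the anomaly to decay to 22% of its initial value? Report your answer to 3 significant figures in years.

3870 yr

For a linear reservoir the anomaly decays as exp(−t/τ) with τ = M/F = 584100/228.5 = 2556 yr.
exp(−t/τ) = 0.22 ⇒ t = −τ ln(0.22) = 2556 × 1.514 = 3870 yr.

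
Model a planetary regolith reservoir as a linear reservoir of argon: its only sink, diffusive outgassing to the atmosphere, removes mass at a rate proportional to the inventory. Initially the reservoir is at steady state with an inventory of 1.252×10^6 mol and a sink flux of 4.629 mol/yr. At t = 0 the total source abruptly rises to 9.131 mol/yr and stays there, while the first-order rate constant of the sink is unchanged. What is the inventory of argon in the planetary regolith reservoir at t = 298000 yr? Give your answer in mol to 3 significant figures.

2.07×10^6 mol

τ = M₀/F₀ = 1.252×10^6/4.629 = 270500 yr; rate constant k = 1/τ.
New steady state M_∞ = F₁/k = F₁·τ = 9.131 × 270500 = 2.4697×10^6 mol.
M(t) = M_∞ + (M₀ − M_∞)·e^(−t/τ); t/τ = 298000/270500 = 1.102, so e^(−t/τ) = 0.3323.
M(t) = 2.4697×10^6 − 1.218×10^6 × 0.3323 = 2.0651×10^6 mol.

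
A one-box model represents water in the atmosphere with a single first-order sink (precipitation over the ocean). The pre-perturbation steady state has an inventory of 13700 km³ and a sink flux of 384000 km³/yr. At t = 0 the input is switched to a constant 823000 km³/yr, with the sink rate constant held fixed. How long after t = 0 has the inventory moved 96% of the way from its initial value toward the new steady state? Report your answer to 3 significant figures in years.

0.115 yr

τ = M₀/F₀ = 13700/384000 = 0.03568 yr.
The remaining gap fraction is e^(−t/τ); 96% covered ⇒ e^(−t/τ) = 0.0400.
t = −τ ln(0.0400) = 0.03568 × 3.219 = 0.1148 yr.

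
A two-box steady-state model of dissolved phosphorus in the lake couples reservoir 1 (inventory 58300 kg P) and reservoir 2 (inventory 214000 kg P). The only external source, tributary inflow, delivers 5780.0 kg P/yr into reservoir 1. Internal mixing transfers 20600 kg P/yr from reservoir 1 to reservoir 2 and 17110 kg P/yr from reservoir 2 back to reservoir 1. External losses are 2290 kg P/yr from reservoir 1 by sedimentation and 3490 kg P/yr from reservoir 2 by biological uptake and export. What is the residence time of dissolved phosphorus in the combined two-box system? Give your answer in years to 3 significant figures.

47.1 yr

Treat the two boxes together as one reservoir: the mixing fluxes between them are internal recycling, so τ = ΣM / Σ(external losses).
M_total = 58300 + 214000 = 272300 kg P.
ΣF_external_out = 2290 + 3490 = 5780.0 kg P/yr.
τ = M_total / ΣF_ext = 272300 / 5780.0 = 47.11 yr.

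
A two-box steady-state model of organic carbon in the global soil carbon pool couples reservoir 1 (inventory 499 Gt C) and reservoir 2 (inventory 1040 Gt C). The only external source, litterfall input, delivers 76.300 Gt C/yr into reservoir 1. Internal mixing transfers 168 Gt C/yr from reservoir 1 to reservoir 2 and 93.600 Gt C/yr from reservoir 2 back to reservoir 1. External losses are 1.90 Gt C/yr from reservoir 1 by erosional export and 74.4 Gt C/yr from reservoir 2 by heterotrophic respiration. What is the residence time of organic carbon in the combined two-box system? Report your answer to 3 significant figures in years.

Residence time in the combined system uses the total inventory and the total *external* removal — internal exchanges between the two boxes cancel.
M_total = 499 + 1040 = 1539.0 Gt C.
ΣF_external_out = 1.90 + 74.4 = 76.300 Gt C/yr.
τ = M_total / ΣF_ext = 1539.0 / 76.300 = 20.17 yr.

20.2 yr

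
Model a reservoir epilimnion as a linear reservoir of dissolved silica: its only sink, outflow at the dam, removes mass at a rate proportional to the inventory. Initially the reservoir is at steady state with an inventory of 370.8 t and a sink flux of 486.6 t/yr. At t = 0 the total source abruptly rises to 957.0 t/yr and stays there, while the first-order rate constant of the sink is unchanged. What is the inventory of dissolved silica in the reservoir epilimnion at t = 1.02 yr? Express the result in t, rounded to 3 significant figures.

635 t

τ = M₀/F₀ = 370.8/486.6 = 0.7620 yr; rate constant k = 1/τ.
New steady state M_∞ = F₁/k = F₁·τ = 957.0 × 0.7620 = 729.26 t.
M(t) = M_∞ + (M₀ − M_∞)·e^(−t/τ); t/τ = 1.02/0.7620 = 1.339, so e^(−t/τ) = 0.2622.
M(t) = 729.26 − 358.5 × 0.2622 = 635.26 t.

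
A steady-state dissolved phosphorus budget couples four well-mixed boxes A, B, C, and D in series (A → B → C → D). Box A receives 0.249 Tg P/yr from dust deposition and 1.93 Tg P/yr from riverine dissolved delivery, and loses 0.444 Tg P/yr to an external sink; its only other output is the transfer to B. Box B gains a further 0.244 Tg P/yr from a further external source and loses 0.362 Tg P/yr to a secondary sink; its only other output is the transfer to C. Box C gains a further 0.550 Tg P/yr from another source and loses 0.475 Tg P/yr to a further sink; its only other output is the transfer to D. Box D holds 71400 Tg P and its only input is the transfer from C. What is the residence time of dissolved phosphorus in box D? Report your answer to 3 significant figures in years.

Box A: F(A→B) = (0.249 + 1.93) − 0.444 = 1.7350 Tg P/yr.
Box B: F(B→C) = (1.7350 + 0.244) − 0.362 = 1.6170 Tg P/yr.
Box C: F(C→D) = (1.6170 + 0.550) − 0.475 = 1.6920 Tg P/yr.
Box D throughput = its input = 1.6920 Tg P/yr; τ = 71400 / 1.6920 = 42200 yr.

42200 yr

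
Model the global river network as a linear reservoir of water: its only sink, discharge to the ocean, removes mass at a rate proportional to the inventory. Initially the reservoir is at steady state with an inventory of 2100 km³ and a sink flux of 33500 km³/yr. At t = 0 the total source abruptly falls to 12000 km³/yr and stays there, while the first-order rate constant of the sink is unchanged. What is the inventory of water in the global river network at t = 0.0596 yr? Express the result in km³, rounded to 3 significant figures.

1270 km³

τ = M₀/F₀ = 2100/33500 = 0.06269 yr; rate constant k = 1/τ.
New steady state M_∞ = F₁/k = F₁·τ = 12000 × 0.06269 = 752.24 km³.
M(t) = M_∞ + (M₀ − M_∞)·e^(−t/τ); t/τ = 0.0596/0.06269 = 0.9508, so e^(−t/τ) = 0.3864.
M(t) = 752.24 + 1348 × 0.3864 = 1273.1 km³.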